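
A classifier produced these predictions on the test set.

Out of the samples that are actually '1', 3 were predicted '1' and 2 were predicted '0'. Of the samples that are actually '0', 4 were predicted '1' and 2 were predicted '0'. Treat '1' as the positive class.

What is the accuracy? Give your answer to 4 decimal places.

0.4545

Accuracy = (TP+TN)/N = (3+2)/11 = 0.4545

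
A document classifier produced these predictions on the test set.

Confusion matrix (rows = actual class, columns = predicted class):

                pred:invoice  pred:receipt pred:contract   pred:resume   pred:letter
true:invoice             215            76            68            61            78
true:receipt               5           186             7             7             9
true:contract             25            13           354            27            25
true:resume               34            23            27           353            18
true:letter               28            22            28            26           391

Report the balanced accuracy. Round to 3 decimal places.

0.733

Balanced accuracy = mean of per-class recall.
  invoice: recall = 215/498 = 0.4317
  receipt: recall = 186/214 = 0.8692
  contract: recall = 354/444 = 0.7973
  resume: recall = 353/455 = 0.7758
  letter: recall = 391/495 = 0.7899
Mean = (0.4317 + 0.8692 + 0.7973 + 0.7758 + 0.7899) / 5 = 0.733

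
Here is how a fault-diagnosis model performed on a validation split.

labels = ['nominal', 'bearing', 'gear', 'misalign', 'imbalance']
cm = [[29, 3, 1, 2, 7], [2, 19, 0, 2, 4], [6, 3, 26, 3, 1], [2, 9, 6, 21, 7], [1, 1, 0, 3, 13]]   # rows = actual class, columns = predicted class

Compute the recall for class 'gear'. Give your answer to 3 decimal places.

Take TP from the diagonal, FP from the rest of the 'gear' prediction marginal, FN from the rest of the 'gear' actual marginal.
recall = TP/(TP+FN).
gear: TP=26, FN=6+3+3+1=13 → 26/39 = 0.6667

0.667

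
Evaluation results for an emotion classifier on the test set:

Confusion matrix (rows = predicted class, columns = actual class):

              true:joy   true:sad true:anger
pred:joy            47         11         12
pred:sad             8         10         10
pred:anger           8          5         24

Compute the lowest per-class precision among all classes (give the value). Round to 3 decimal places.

0.357

Per-class precision (TP/(TP+FP)):
  joy: TP=47, FP=11+12=23 → 47/70 = 0.6714
  sad: TP=10, FP=8+10=18 → 10/28 = 0.3571
  anger: TP=24, FP=8+5=13 → 24/37 = 0.6486
Lowest is class 'sad' with precision = 0.357.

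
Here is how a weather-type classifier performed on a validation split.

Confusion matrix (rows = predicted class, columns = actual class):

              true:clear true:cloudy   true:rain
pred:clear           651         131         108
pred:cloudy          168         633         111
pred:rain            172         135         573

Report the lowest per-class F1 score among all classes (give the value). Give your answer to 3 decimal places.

0.685

Per-class F1 score (2·TP/(2·TP+FP+FN)):
  clear: TP=651, FP=131+108=239, FN=168+172=340 → 1302/1881 = 0.6922
  cloudy: TP=633, FP=168+111=279, FN=131+135=266 → 1266/1811 = 0.6991
  rain: TP=573, FP=172+135=307, FN=108+111=219 → 1146/1672 = 0.6854
Lowest is class 'rain' with F1 score = 0.685.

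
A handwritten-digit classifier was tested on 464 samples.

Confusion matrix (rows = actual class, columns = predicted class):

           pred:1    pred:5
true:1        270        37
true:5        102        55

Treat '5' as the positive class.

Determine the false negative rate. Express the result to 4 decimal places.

0.6497

FNR = FN/(FN+TP) = 102/(102+55) = 0.6497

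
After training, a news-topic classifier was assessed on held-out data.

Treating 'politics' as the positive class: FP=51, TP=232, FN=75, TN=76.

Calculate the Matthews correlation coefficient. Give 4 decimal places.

0.3383

MCC = (TP·TN − FP·FN) / √((TP+FP)(TP+FN)(TN+FP)(TN+FN))
Numerator = 232·76 − 51·75 = 13807
Denominator = √(283·307·127·151) = √1666116937 = 40818.0957
MCC = 13807 / 40818.0957 = 0.3383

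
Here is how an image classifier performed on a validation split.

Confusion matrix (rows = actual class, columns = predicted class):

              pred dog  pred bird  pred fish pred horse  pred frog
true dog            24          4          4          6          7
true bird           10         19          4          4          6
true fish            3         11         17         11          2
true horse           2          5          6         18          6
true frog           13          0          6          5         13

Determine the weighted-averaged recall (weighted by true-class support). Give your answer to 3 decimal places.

Per-class recall (TP/(TP+FN)):
  dog: TP=24, FN=4+4+6+7=21 → 24/45 = 0.5333
  bird: TP=19, FN=10+4+4+6=24 → 19/43 = 0.4419
  fish: TP=17, FN=3+11+11+2=27 → 17/44 = 0.3864
  horse: TP=18, FN=2+5+6+6=19 → 18/37 = 0.4865
  frog: TP=13, FN=13+0+6+5=24 → 13/37 = 0.3514
Weighted-recall = Σ (supportᵢ/N)·recallᵢ with N=206: (45/206)·0.5333 + (43/206)·0.4419 + (44/206)·0.3864 + (37/206)·0.4865 + (37/206)·0.3514 = 0.442

0.442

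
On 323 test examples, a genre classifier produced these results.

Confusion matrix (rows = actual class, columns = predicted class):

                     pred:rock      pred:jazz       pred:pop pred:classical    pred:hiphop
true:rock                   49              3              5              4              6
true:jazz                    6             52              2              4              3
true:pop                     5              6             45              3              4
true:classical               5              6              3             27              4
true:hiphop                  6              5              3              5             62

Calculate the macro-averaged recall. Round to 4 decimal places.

0.7174

Per-class recall (TP/(TP+FN)):
  rock: TP=49, FN=3+5+4+6=18 → 49/67 = 0.73134
  jazz: TP=52, FN=6+2+4+3=15 → 52/67 = 0.77612
  pop: TP=45, FN=5+6+3+4=18 → 45/63 = 0.71429
  classical: TP=27, FN=5+6+3+4=18 → 27/45 = 0.60000
  hiphop: TP=62, FN=6+5+3+5=19 → 62/81 = 0.76543
Macro-recall = mean = (0.73134 + 0.77612 + 0.71429 + 0.60000 + 0.76543) / 5 = 0.7174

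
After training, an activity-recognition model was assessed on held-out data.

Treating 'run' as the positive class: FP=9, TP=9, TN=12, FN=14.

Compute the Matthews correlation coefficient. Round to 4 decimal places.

-0.0379

MCC = (TP·TN − FP·FN) / √((TP+FP)(TP+FN)(TN+FP)(TN+FN))
Numerator = 9·12 − 9·14 = -18
Denominator = √(18·23·21·26) = √226044 = 475.4408
MCC = -18 / 475.4408 = -0.0379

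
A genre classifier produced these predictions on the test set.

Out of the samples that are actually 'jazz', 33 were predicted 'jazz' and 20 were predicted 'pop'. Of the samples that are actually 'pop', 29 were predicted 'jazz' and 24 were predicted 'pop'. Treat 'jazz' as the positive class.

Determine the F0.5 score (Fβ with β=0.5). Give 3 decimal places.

Fβ = (1+β²)·TP / ((1+β²)·TP + β²·FN + FP), with β²=1/4
= 1.25·33 / (1.25·33 + 0.25·20 + 29) = 0.548

0.548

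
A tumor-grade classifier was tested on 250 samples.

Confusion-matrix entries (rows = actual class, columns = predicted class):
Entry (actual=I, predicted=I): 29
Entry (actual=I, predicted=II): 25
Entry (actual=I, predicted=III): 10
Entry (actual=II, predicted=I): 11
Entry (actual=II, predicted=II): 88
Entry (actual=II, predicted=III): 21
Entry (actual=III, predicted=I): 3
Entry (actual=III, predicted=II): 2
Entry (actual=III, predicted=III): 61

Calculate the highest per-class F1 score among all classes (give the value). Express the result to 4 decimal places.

Per-class F1 score (2·TP/(2·TP+FP+FN)):
  I: TP=29, FP=11+3=14, FN=25+10=35 → 58/107 = 0.54206
  II: TP=88, FP=25+2=27, FN=11+21=32 → 176/235 = 0.74894
  III: TP=61, FP=10+21=31, FN=3+2=5 → 122/158 = 0.77215
Highest is class 'III' with F1 score = 0.7722.

0.7722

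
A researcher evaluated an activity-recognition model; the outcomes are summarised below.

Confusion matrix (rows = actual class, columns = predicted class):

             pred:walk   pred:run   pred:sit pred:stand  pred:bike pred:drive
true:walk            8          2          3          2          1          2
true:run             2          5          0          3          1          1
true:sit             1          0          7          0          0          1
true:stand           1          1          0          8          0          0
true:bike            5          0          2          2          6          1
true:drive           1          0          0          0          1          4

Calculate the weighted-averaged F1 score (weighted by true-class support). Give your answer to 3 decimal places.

0.525

Per-class F1 score (2·TP/(2·TP+FP+FN)):
  walk: TP=8, FP=2+1+1+5+1=10, FN=2+3+2+1+2=10 → 16/36 = 0.4444
  run: TP=5, FP=2+0+1+0+0=3, FN=2+0+3+1+1=7 → 10/20 = 0.5000
  sit: TP=7, FP=3+0+0+2+0=5, FN=1+0+0+0+1=2 → 14/21 = 0.6667
  stand: TP=8, FP=2+3+0+2+0=7, FN=1+1+0+0+0=2 → 16/25 = 0.6400
  bike: TP=6, FP=1+1+0+0+1=3, FN=5+0+2+2+1=10 → 12/25 = 0.4800
  drive: TP=4, FP=2+1+1+0+1=5, FN=1+0+0+0+1=2 → 8/15 = 0.5333
Weighted-F1 score = Σ (supportᵢ/N)·F1 scoreᵢ with N=71: (18/71)·0.4444 + (12/71)·0.5000 + (9/71)·0.6667 + (10/71)·0.6400 + (16/71)·0.4800 + (6/71)·0.5333 = 0.525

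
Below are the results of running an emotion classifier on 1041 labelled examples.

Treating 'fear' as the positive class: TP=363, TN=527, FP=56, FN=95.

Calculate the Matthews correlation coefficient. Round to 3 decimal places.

0.705

MCC = (TP·TN − FP·FN) / √((TP+FP)(TP+FN)(TN+FP)(TN+FN))
Numerator = 363·527 − 56·95 = 185981
Denominator = √(419·458·583·622) = √69588654652 = 263796.6161
MCC = 185981 / 263796.6161 = 0.705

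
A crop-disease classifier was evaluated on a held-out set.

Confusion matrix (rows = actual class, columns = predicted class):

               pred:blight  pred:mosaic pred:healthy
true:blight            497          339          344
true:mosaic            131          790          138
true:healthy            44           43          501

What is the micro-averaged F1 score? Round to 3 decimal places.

Micro-averaging pools counts across classes: ΣTP=1788, ΣFP=1039, ΣFN=1039.
Micro-F1 score = 2·TP/(2·TP+FP+FN) on pooled counts = 0.632 (equals overall accuracy in single-label multiclass).

0.632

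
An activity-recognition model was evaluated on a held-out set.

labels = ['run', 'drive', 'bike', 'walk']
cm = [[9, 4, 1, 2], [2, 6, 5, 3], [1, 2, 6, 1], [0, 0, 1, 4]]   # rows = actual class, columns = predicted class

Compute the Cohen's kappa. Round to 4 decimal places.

Observed agreement pₒ = trace/N = 25/47 = 0.53191
Expected agreement pₑ = Σ (rowᵢ·colᵢ)/N² = (16·12 + 16·12 + 10·13 + 5·10)/47² = 0.25532
κ = (pₒ − pₑ)/(1 − pₑ) = (0.53191 − 0.25532)/(1 − 0.25532) = 0.3714

0.3714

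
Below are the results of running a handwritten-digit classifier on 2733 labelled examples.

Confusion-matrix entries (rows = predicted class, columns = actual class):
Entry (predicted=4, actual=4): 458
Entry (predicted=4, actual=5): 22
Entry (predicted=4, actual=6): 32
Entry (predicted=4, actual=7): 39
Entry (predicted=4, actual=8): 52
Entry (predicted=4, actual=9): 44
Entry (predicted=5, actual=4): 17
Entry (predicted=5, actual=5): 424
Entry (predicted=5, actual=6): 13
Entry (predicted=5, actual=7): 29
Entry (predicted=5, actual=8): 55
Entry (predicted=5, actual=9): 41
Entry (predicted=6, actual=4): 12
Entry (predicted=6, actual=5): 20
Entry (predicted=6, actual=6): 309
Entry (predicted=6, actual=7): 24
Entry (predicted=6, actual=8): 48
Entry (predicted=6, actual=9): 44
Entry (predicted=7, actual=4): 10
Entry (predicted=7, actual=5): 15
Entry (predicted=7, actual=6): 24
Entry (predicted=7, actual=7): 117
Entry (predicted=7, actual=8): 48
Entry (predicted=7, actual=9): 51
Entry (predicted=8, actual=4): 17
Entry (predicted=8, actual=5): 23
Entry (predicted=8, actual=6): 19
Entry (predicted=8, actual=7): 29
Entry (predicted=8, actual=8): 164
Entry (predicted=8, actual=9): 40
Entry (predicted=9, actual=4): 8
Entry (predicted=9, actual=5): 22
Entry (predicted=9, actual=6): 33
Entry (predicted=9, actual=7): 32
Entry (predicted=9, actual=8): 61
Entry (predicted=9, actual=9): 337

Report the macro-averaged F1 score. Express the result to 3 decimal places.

0.630

Per-class F1 score (2·TP/(2·TP+FP+FN)):
  4: TP=458, FP=22+32+39+52+44=189, FN=17+12+10+17+8=64 → 916/1169 = 0.7836
  5: TP=424, FP=17+13+29+55+41=155, FN=22+20+15+23+22=102 → 848/1105 = 0.7674
  6: TP=309, FP=12+20+24+48+44=148, FN=32+13+24+19+33=121 → 618/887 = 0.6967
  7: TP=117, FP=10+15+24+48+51=148, FN=39+29+24+29+32=153 → 234/535 = 0.4374
  8: TP=164, FP=17+23+19+29+40=128, FN=52+55+48+48+61=264 → 328/720 = 0.4556
  9: TP=337, FP=8+22+33+32+61=156, FN=44+41+44+51+40=220 → 674/1050 = 0.6419
Macro-F1 score = mean = (0.7836 + 0.7674 + 0.6967 + 0.4374 + 0.4556 + 0.6419) / 6 = 0.630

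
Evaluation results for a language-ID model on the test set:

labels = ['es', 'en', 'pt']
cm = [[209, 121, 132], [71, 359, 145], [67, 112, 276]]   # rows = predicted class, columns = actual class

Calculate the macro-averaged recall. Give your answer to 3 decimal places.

0.569

Per-class recall (TP/(TP+FN)):
  es: TP=209, FN=71+67=138 → 209/347 = 0.6023
  en: TP=359, FN=121+112=233 → 359/592 = 0.6064
  pt: TP=276, FN=132+145=277 → 276/553 = 0.4991
Macro-recall = mean = (0.6023 + 0.6064 + 0.4991) / 3 = 0.569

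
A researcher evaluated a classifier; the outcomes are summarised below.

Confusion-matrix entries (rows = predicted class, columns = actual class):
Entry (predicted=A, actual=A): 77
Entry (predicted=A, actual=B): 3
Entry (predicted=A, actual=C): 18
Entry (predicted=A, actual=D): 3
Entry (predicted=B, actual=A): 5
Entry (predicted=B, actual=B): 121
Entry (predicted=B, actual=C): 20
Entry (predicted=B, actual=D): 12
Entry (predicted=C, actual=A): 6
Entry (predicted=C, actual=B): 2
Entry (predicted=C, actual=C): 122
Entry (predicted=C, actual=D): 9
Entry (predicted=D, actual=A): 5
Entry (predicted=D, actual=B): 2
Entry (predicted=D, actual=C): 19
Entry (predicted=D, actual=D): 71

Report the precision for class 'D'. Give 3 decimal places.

0.732

Take TP from the diagonal, FP from the rest of the 'D' prediction marginal, FN from the rest of the 'D' actual marginal.
precision = TP/(TP+FP).
D: TP=71, FP=5+2+19=26 → 71/97 = 0.7320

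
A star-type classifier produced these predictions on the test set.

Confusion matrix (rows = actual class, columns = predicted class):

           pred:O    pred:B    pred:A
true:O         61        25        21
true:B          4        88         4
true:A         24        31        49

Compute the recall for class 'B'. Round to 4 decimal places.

0.9167

Take TP from the diagonal, FP from the rest of the 'B' prediction marginal, FN from the rest of the 'B' actual marginal.
recall = TP/(TP+FN).
B: TP=88, FN=4+4=8 → 88/96 = 0.91667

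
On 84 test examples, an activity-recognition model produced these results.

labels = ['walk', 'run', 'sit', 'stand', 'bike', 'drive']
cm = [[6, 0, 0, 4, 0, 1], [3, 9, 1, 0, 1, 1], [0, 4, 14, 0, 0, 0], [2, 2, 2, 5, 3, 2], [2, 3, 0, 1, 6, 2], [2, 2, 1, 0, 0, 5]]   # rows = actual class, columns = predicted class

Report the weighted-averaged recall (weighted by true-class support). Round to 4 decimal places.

Per-class recall (TP/(TP+FN)):
  walk: TP=6, FN=0+0+4+0+1=5 → 6/11 = 0.54545
  run: TP=9, FN=3+1+0+1+1=6 → 9/15 = 0.60000
  sit: TP=14, FN=0+4+0+0+0=4 → 14/18 = 0.77778
  stand: TP=5, FN=2+2+2+3+2=11 → 5/16 = 0.31250
  bike: TP=6, FN=2+3+0+1+2=8 → 6/14 = 0.42857
  drive: TP=5, FN=2+2+1+0+0=5 → 5/10 = 0.50000
Weighted-recall = Σ (supportᵢ/N)·recallᵢ with N=84: (11/84)·0.54545 + (15/84)·0.60000 + (18/84)·0.77778 + (16/84)·0.31250 + (14/84)·0.42857 + (10/84)·0.50000 = 0.5357

0.5357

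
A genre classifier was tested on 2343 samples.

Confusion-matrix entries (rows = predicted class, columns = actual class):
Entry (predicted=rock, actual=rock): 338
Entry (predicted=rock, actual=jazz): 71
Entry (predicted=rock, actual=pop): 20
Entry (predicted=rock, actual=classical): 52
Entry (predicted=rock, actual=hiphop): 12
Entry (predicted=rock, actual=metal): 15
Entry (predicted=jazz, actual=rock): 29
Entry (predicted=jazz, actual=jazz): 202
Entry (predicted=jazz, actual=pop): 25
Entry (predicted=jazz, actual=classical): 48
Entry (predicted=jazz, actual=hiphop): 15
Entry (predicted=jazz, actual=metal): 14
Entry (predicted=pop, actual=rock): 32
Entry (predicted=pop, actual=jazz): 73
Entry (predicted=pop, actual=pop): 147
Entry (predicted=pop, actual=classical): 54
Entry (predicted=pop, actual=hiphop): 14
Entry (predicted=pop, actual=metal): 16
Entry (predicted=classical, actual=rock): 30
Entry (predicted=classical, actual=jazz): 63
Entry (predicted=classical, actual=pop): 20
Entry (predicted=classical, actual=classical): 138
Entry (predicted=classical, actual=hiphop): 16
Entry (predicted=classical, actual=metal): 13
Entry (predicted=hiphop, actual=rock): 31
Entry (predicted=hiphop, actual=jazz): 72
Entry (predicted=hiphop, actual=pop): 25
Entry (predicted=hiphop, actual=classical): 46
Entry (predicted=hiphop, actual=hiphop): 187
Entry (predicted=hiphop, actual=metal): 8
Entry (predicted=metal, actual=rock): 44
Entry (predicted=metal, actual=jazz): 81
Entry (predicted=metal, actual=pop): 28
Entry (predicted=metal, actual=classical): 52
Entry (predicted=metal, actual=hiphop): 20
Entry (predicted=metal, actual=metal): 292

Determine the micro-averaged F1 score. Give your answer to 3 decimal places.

Micro-averaging pools counts across classes: ΣTP=1304, ΣFP=1039, ΣFN=1039.
Micro-F1 score = 2·TP/(2·TP+FP+FN) on pooled counts = 0.557 (equals overall accuracy in single-label multiclass).

0.557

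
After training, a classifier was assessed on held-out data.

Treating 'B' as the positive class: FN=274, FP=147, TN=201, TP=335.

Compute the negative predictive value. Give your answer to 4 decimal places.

NPV = TN/(TN+FN) = 201/(201+274) = 0.4232

0.4232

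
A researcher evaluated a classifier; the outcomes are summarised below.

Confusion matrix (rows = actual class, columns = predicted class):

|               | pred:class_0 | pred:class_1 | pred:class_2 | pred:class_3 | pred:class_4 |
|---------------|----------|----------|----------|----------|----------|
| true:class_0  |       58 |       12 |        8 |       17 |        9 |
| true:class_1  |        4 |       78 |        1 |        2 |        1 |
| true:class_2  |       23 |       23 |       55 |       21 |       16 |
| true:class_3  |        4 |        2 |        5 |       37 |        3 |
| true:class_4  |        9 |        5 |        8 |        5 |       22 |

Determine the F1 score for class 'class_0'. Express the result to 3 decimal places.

0.574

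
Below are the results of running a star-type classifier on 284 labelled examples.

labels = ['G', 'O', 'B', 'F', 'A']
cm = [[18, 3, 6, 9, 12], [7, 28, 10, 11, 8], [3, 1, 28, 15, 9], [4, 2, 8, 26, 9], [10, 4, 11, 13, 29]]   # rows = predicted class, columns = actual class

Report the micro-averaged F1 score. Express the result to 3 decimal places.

Micro-averaging pools counts across classes: ΣTP=129, ΣFP=155, ΣFN=155.
Micro-F1 score = 2·TP/(2·TP+FP+FN) on pooled counts = 0.454 (equals overall accuracy in single-label multiclass).

0.454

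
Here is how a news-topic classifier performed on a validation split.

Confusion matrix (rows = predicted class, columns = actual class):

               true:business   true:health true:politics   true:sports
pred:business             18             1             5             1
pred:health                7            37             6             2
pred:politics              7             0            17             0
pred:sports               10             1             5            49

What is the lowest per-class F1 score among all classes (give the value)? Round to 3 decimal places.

Per-class F1 score (2·TP/(2·TP+FP+FN)):
  business: TP=18, FP=1+5+1=7, FN=7+7+10=24 → 36/67 = 0.5373
  health: TP=37, FP=7+6+2=15, FN=1+0+1=2 → 74/91 = 0.8132
  politics: TP=17, FP=7+0+0=7, FN=5+6+5=16 → 34/57 = 0.5965
  sports: TP=49, FP=10+1+5=16, FN=1+2+0=3 → 98/117 = 0.8376
Lowest is class 'business' with F1 score = 0.537.

0.537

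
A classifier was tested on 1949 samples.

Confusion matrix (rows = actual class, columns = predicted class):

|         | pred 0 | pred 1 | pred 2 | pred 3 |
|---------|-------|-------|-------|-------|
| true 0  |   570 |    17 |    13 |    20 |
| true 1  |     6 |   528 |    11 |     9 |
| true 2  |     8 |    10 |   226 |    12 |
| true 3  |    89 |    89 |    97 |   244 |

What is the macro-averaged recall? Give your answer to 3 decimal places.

Per-class recall (TP/(TP+FN)):
  0: TP=570, FN=17+13+20=50 → 570/620 = 0.9194
  1: TP=528, FN=6+11+9=26 → 528/554 = 0.9531
  2: TP=226, FN=8+10+12=30 → 226/256 = 0.8828
  3: TP=244, FN=89+89+97=275 → 244/519 = 0.4701
Macro-recall = mean = (0.9194 + 0.9531 + 0.8828 + 0.4701) / 4 = 0.806

0.806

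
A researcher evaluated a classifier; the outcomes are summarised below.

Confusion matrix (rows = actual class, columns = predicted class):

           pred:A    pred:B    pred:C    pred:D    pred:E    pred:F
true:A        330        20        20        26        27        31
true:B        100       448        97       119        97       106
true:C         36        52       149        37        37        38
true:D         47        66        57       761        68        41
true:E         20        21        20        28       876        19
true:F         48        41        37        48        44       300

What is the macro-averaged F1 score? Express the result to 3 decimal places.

Per-class F1 score (2·TP/(2·TP+FP+FN)):
  A: TP=330, FP=100+36+47+20+48=251, FN=20+20+26+27+31=124 → 660/1035 = 0.6377
  B: TP=448, FP=20+52+66+21+41=200, FN=100+97+119+97+106=519 → 896/1615 = 0.5548
  C: TP=149, FP=20+97+57+20+37=231, FN=36+52+37+37+38=200 → 298/729 = 0.4088
  D: TP=761, FP=26+119+37+28+48=258, FN=47+66+57+68+41=279 → 1522/2059 = 0.7392
  E: TP=876, FP=27+97+37+68+44=273, FN=20+21+20+28+19=108 → 1752/2133 = 0.8214
  F: TP=300, FP=31+106+38+41+19=235, FN=48+41+37+48+44=218 → 600/1053 = 0.5698
Macro-F1 score = mean = (0.6377 + 0.5548 + 0.4088 + 0.7392 + 0.8214 + 0.5698) / 6 = 0.622

0.622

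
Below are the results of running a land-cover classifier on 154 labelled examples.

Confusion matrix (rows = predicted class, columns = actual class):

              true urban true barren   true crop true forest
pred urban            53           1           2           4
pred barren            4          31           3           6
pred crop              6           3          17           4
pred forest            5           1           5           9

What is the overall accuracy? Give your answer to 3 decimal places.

0.714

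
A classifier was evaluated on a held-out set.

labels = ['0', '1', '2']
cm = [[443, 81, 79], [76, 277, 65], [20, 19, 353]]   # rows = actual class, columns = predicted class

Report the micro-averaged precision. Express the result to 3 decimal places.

0.759

Micro-averaging pools counts across classes: ΣTP=1073, ΣFP=340, ΣFN=340.
Micro-precision = TP/(TP+FP) on pooled counts = 0.759 (equals overall accuracy in single-label multiclass).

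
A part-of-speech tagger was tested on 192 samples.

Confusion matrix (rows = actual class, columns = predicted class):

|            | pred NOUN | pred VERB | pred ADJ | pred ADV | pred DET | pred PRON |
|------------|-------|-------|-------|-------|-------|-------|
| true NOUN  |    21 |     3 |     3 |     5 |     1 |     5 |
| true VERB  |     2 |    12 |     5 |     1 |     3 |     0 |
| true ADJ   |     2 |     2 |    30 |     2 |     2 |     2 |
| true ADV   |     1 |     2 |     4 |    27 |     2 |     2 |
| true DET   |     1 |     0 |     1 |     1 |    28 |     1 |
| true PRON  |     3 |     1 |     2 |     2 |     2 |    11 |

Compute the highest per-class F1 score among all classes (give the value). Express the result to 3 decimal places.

0.800

Per-class F1 score (2·TP/(2·TP+FP+FN)):
  NOUN: TP=21, FP=2+2+1+1+3=9, FN=3+3+5+1+5=17 → 42/68 = 0.6176
  VERB: TP=12, FP=3+2+2+0+1=8, FN=2+5+1+3+0=11 → 24/43 = 0.5581
  ADJ: TP=30, FP=3+5+4+1+2=15, FN=2+2+2+2+2=10 → 60/85 = 0.7059
  ADV: TP=27, FP=5+1+2+1+2=11, FN=1+2+4+2+2=11 → 54/76 = 0.7105
  DET: TP=28, FP=1+3+2+2+2=10, FN=1+0+1+1+1=4 → 56/70 = 0.8000
  PRON: TP=11, FP=5+0+2+2+1=10, FN=3+1+2+2+2=10 → 22/42 = 0.5238
Highest is class 'DET' with F1 score = 0.800.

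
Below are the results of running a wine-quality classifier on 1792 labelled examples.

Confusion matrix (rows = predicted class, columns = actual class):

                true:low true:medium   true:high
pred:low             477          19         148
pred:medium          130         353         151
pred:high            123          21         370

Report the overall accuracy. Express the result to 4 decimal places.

Accuracy = trace / total = (477+353+370=1200) / 1792 = 1200/1792 = 0.6696

0.6696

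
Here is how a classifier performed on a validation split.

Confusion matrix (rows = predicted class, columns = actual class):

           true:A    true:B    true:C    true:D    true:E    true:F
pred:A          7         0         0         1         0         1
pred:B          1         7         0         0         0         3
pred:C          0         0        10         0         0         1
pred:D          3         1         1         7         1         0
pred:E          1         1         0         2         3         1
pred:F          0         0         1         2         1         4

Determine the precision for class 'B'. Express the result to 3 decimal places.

One-vs-rest for 'B': TP = diagonal; FP = other classes predicted 'B'; FN = 'B' predicted as other.
precision = TP/(TP+FP).
B: TP=7, FP=1+0+0+0+3=4 → 7/11 = 0.6364

0.636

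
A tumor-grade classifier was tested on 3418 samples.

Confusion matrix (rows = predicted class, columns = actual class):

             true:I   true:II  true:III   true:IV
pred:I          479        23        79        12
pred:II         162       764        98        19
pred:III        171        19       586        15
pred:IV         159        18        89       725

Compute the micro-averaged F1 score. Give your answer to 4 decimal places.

Micro-averaging pools counts across classes: ΣTP=2554, ΣFP=864, ΣFN=864.
Micro-F1 score = 2·TP/(2·TP+FP+FN) on pooled counts = 0.7472 (equals overall accuracy in single-label multiclass).

0.7472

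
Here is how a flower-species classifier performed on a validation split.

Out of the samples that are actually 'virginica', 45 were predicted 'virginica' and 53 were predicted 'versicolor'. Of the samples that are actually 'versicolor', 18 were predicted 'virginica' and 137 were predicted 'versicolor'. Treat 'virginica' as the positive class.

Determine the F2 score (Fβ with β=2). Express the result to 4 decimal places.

Fβ = (1+β²)·TP / ((1+β²)·TP + β²·FN + FP), with β²=4
= 5·45 / (5·45 + 4·53 + 18) = 0.4945

0.4945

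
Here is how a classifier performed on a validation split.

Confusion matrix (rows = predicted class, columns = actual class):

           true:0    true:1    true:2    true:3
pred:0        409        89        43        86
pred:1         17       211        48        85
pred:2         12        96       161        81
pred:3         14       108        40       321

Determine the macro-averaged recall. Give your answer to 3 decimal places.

0.609

Per-class recall (TP/(TP+FN)):
  0: TP=409, FN=17+12+14=43 → 409/452 = 0.9049
  1: TP=211, FN=89+96+108=293 → 211/504 = 0.4187
  2: TP=161, FN=43+48+40=131 → 161/292 = 0.5514
  3: TP=321, FN=86+85+81=252 → 321/573 = 0.5602
Macro-recall = mean = (0.9049 + 0.4187 + 0.5514 + 0.5602) / 4 = 0.609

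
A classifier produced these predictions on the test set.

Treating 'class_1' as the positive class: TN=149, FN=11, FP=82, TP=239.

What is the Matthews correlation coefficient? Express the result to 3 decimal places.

0.637

MCC = (TP·TN − FP·FN) / √((TP+FP)(TP+FN)(TN+FP)(TN+FN))
Numerator = 239·149 − 82·11 = 34709
Denominator = √(321·250·231·160) = √2966040000 = 54461.3625
MCC = 34709 / 54461.3625 = 0.637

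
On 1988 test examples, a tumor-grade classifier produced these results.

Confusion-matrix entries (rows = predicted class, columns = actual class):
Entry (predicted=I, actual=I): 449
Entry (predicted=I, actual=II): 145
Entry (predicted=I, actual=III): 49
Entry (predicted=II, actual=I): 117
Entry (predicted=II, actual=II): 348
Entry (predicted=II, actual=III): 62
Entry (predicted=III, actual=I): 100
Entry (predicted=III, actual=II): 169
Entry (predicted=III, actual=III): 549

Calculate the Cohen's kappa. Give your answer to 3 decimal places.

0.516

Observed agreement pₒ = trace/N = 1346/1988 = 0.6771
Expected agreement pₑ = Σ (rowᵢ·colᵢ)/N² = (666·643 + 662·527 + 660·818)/1988² = 0.3332
κ = (pₒ − pₑ)/(1 − pₑ) = (0.6771 − 0.3332)/(1 − 0.3332) = 0.516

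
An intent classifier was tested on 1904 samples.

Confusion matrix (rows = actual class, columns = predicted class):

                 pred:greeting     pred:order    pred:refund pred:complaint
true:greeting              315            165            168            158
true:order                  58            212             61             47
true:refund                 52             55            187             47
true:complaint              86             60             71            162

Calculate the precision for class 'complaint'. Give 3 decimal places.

0.391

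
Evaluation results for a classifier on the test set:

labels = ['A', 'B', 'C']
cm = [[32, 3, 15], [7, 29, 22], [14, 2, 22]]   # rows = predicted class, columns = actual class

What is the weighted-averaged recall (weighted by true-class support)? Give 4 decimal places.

Per-class recall (TP/(TP+FN)):
  A: TP=32, FN=7+14=21 → 32/53 = 0.60377
  B: TP=29, FN=3+2=5 → 29/34 = 0.85294
  C: TP=22, FN=15+22=37 → 22/59 = 0.37288
Weighted-recall = Σ (supportᵢ/N)·recallᵢ with N=146: (53/146)·0.60377 + (34/146)·0.85294 + (59/146)·0.37288 = 0.5685

0.5685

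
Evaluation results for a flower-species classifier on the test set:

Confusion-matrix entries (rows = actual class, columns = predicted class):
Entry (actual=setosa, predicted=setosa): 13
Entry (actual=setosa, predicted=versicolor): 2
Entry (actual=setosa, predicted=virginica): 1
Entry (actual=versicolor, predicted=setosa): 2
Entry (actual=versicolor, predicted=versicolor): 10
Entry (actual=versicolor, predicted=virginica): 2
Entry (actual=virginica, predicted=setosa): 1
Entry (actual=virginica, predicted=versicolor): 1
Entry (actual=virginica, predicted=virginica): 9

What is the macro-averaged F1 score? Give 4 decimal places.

0.7786

Per-class F1 score (2·TP/(2·TP+FP+FN)):
  setosa: TP=13, FP=2+1=3, FN=2+1=3 → 26/32 = 0.81250
  versicolor: TP=10, FP=2+1=3, FN=2+2=4 → 20/27 = 0.74074
  virginica: TP=9, FP=1+2=3, FN=1+1=2 → 18/23 = 0.78261
Macro-F1 score = mean = (0.81250 + 0.74074 + 0.78261) / 3 = 0.7786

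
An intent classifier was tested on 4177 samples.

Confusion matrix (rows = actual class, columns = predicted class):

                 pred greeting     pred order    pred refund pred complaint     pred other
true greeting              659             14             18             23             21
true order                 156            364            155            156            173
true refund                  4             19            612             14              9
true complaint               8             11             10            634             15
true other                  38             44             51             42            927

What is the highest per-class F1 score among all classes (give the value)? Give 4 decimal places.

0.8251

Per-class F1 score (2·TP/(2·TP+FP+FN)):
  greeting: TP=659, FP=156+4+8+38=206, FN=14+18+23+21=76 → 1318/1600 = 0.82375
  order: TP=364, FP=14+19+11+44=88, FN=156+155+156+173=640 → 728/1456 = 0.50000
  refund: TP=612, FP=18+155+10+51=234, FN=4+19+14+9=46 → 1224/1504 = 0.81383
  complaint: TP=634, FP=23+156+14+42=235, FN=8+11+10+15=44 → 1268/1547 = 0.81965
  other: TP=927, FP=21+173+9+15=218, FN=38+44+51+42=175 → 1854/2247 = 0.82510
Highest is class 'other' with F1 score = 0.8251.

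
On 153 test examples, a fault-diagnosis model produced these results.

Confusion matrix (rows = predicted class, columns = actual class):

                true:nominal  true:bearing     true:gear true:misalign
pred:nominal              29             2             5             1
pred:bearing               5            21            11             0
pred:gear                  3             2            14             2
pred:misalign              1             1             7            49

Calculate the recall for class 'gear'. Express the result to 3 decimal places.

0.378

recall = TP/(TP+FN).
gear: TP=14, FN=5+11+7=23 → 14/37 = 0.3784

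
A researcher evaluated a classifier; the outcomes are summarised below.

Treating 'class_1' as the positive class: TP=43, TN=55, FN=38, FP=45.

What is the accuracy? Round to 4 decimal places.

Accuracy = (TP+TN)/N = (43+55)/181 = 0.5414

0.5414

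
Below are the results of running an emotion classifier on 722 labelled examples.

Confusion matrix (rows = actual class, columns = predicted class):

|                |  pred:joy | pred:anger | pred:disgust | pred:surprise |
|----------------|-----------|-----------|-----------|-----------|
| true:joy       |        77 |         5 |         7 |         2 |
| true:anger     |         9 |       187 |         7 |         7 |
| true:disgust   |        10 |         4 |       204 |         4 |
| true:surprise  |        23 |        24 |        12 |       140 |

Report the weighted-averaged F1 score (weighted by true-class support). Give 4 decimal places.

0.8422

Per-class F1 score (2·TP/(2·TP+FP+FN)):
  joy: TP=77, FP=9+10+23=42, FN=5+7+2=14 → 154/210 = 0.73333
  anger: TP=187, FP=5+4+24=33, FN=9+7+7=23 → 374/430 = 0.86977
  disgust: TP=204, FP=7+7+12=26, FN=10+4+4=18 → 408/452 = 0.90265
  surprise: TP=140, FP=2+7+4=13, FN=23+24+12=59 → 280/352 = 0.79545
Weighted-F1 score = Σ (supportᵢ/N)·F1 scoreᵢ with N=722: (91/722)·0.73333 + (210/722)·0.86977 + (222/722)·0.90265 + (199/722)·0.79545 = 0.8422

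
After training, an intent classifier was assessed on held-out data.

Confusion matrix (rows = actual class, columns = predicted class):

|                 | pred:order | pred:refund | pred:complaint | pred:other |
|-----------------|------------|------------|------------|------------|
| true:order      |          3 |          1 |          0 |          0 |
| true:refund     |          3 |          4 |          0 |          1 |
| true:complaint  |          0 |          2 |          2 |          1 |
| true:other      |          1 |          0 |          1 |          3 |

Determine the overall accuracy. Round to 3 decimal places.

0.545

Accuracy = trace / total = (3+4+2+3=12) / 22 = 12/22 = 0.545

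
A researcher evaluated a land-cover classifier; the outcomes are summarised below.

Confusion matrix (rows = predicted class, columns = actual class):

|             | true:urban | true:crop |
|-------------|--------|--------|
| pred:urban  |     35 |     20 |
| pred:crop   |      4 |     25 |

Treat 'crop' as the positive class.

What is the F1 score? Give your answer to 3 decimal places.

0.676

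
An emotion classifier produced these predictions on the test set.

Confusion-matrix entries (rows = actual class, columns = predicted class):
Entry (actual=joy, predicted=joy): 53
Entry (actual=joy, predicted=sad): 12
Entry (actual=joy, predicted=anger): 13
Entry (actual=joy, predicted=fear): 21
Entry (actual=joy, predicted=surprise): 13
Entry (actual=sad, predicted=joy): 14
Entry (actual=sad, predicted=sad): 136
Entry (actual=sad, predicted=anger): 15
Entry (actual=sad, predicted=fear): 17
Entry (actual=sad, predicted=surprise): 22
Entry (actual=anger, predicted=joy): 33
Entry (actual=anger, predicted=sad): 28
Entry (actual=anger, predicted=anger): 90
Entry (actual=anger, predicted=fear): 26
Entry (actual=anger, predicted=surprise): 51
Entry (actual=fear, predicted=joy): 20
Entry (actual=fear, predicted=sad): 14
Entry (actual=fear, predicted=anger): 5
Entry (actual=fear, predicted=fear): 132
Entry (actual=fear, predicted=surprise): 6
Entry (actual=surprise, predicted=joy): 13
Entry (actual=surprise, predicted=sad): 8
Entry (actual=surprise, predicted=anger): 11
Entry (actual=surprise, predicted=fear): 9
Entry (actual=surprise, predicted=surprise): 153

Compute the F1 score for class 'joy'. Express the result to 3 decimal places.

One-vs-rest for 'joy': TP = diagonal; FP = other classes predicted 'joy'; FN = 'joy' predicted as other.
F1 score = 2·TP/(2·TP+FP+FN).
joy: TP=53, FP=14+33+20+13=80, FN=12+13+21+13=59 → 106/245 = 0.4327

0.433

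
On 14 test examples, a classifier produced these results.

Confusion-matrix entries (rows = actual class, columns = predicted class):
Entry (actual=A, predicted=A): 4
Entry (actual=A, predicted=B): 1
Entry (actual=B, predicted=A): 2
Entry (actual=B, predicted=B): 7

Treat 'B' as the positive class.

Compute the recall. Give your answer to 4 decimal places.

0.7778

Recall = TP/(TP+FN) = 7/(7+2) = 7/9 = 0.7778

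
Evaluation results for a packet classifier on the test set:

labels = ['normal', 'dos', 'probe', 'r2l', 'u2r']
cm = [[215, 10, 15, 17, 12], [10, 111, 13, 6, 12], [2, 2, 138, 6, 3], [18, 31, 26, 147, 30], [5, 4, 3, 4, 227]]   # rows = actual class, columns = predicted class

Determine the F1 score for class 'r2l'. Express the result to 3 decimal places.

0.681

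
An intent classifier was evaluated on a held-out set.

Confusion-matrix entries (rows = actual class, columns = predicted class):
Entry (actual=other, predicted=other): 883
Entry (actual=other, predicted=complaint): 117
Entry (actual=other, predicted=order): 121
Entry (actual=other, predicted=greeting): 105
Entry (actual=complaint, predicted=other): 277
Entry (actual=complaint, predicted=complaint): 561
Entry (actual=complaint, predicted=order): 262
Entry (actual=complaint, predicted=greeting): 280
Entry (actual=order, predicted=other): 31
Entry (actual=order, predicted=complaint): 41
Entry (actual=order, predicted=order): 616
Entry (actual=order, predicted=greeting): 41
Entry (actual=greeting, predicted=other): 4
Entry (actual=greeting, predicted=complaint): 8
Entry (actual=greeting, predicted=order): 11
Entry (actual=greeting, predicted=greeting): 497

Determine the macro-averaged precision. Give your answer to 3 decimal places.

0.665

Per-class precision (TP/(TP+FP)):
  other: TP=883, FP=277+31+4=312 → 883/1195 = 0.7389
  complaint: TP=561, FP=117+41+8=166 → 561/727 = 0.7717
  order: TP=616, FP=121+262+11=394 → 616/1010 = 0.6099
  greeting: TP=497, FP=105+280+41=426 → 497/923 = 0.5385
Macro-precision = mean = (0.7389 + 0.7717 + 0.6099 + 0.5385) / 4 = 0.665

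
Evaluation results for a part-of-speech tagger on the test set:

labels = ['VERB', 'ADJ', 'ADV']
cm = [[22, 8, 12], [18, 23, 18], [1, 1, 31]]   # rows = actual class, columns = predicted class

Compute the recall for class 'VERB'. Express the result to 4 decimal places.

Treat 'VERB' as positive and all other classes as negative.
recall = TP/(TP+FN).
VERB: TP=22, FN=8+12=20 → 22/42 = 0.52381

0.5238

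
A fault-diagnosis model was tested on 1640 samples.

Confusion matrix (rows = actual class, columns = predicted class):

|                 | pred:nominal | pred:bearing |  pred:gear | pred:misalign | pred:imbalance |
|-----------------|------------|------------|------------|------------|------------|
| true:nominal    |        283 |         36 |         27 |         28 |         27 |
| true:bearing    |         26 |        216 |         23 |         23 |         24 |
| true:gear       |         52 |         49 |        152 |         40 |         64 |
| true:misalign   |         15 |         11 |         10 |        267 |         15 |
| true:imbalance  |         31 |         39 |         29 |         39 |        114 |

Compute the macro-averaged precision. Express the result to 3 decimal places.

0.616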